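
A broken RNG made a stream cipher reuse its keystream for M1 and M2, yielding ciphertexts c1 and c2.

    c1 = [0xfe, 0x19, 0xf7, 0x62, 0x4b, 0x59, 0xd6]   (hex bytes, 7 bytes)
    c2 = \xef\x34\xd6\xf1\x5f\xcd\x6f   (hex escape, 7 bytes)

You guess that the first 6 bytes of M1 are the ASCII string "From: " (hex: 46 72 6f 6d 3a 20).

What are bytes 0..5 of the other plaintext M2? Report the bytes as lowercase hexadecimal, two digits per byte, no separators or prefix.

575f4efe2eb4

First, c1 ⊕ c2 = (M1 ⊕ K) ⊕ (M2 ⊕ K) = M1 ⊕ M2, so the key drops out. Then M2 = (M1 ⊕ M2) ⊕ M1 over the first 6 bytes.
byte 0: (fe XOR ef) XOR 46 = 11 XOR 46 = 57
byte 1: (19 XOR 34) XOR 72 = 2d XOR 72 = 5f
byte 2: (f7 XOR d6) XOR 6f = 21 XOR 6f = 4e
byte 3: (62 XOR f1) XOR 6d = 93 XOR 6d = fe
byte 4: (4b XOR 5f) XOR 3a = 14 XOR 3a = 2e
byte 5: (59 XOR cd) XOR 20 = 94 XOR 20 = b4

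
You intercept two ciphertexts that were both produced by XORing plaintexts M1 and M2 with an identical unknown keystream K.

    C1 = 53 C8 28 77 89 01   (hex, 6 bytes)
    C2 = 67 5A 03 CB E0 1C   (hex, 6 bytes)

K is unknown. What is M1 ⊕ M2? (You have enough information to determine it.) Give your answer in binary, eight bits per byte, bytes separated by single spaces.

00110100 10010010 00101011 10111100 01101001 00011101

C1 ⊕ C2 = (M1 ⊕ K) ⊕ (M2 ⊕ K) = M1 ⊕ M2 — the shared key cancels under XOR.
byte 0: 53 ⊕ 67 = 34
byte 1: c8 ⊕ 5a = 92
byte 2: 28 ⊕ 03 = 2b
byte 3: 77 ⊕ cb = bc
byte 4: 89 ⊕ e0 = 69
byte 5: 01 ⊕ 1c = 1d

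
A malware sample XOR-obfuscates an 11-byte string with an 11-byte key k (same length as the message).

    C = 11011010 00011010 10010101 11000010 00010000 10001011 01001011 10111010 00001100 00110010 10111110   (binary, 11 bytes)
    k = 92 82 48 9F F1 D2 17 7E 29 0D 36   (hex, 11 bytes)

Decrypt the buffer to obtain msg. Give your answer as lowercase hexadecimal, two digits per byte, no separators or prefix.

4898dd5de1595cc4253f88

218 xor 146 =  72
 26 xor 130 = 152
149 xor  72 = 221
194 xor 159 =  93
 16 xor 241 = 225
139 xor 210 =  89
 75 xor  23 =  92
186 xor 126 = 196
 12 xor  41 =  37
 50 xor  13 =  63
190 xor  54 = 136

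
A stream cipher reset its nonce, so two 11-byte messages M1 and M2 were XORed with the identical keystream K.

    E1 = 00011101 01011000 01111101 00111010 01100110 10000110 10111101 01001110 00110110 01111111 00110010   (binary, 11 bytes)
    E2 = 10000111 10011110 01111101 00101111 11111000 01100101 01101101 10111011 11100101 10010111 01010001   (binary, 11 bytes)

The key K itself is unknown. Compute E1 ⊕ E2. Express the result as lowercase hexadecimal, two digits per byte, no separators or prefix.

9ac600159ee3d0f5d3e863

E1 ⊕ E2 = (M1 ⊕ K) ⊕ (M2 ⊕ K) = M1 ⊕ M2 — the shared key cancels under XOR.
byte 0: 1d XOR 87 = 9a
byte 1: 58 XOR 9e = c6
byte 2: 7d XOR 7d = 00
byte 3: 3a XOR 2f = 15
byte 4: 66 XOR f8 = 9e
byte 5: 86 XOR 65 = e3
byte 6: bd XOR 6d = d0
byte 7: 4e XOR bb = f5
byte 8: 36 XOR e5 = d3
byte 9: 7f XOR 97 = e8
byte 10: 32 XOR 51 = 63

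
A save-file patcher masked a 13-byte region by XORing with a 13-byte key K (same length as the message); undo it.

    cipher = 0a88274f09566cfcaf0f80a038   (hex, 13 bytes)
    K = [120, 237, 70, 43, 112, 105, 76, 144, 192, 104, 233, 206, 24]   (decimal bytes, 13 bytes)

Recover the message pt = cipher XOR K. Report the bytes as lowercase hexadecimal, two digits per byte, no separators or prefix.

72656164793f206c6f67696e20

 10 ⊕ 120 = 114
136 ⊕ 237 = 101
 39 ⊕  70 =  97
 79 ⊕  43 = 100
  9 ⊕ 112 = 121
 86 ⊕ 105 =  63
108 ⊕  76 =  32
252 ⊕ 144 = 108
175 ⊕ 192 = 111
 15 ⊕ 104 = 103
128 ⊕ 233 = 105
160 ⊕ 206 = 110
 56 ⊕  24 =  32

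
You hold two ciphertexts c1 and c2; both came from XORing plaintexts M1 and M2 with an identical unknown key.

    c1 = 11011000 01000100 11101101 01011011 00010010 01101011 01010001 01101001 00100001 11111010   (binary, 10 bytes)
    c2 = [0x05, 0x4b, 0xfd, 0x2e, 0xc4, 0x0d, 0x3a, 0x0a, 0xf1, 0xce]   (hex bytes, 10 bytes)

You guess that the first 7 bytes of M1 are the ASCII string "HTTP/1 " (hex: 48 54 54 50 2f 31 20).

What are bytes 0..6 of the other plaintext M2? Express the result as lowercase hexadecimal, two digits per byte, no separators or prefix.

955b4425f9574b

First, c1 ⊕ c2 = (M1 ⊕ K) ⊕ (M2 ⊕ K) = M1 ⊕ M2, so the key drops out. Then M2 = (M1 ⊕ M2) ⊕ M1 over the first 7 bytes.
byte 0: (d8 ^ 05) ^ 48 = dd ^ 48 = 95
byte 1: (44 ^ 4b) ^ 54 = 0f ^ 54 = 5b
byte 2: (ed ^ fd) ^ 54 = 10 ^ 54 = 44
byte 3: (5b ^ 2e) ^ 50 = 75 ^ 50 = 25
byte 4: (12 ^ c4) ^ 2f = d6 ^ 2f = f9
byte 5: (6b ^ 0d) ^ 31 = 66 ^ 31 = 57
byte 6: (51 ^ 3a) ^ 20 = 6b ^ 20 = 4b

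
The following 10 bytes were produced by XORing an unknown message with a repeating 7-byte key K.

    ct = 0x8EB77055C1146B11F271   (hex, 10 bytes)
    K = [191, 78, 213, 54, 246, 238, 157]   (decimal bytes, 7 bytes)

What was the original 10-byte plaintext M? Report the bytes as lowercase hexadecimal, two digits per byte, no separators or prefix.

The 7-byte key repeats, so the effective keystream is bf 4e d5 36 f6 ee 9d bf 4e d5.
byte 0: 10001110 ⊕ 10111111 = 00110001
byte 1: 10110111 ⊕ 01001110 = 11111001
byte 2: 01110000 ⊕ 11010101 = 10100101
byte 3: 01010101 ⊕ 00110110 = 01100011
byte 4: 11000001 ⊕ 11110110 = 00110111
byte 5: 00010100 ⊕ 11101110 = 11111010
byte 6: 01101011 ⊕ 10011101 = 11110110
byte 7: 00010001 ⊕ 10111111 = 10101110
byte 8: 11110010 ⊕ 01001110 = 10111100
byte 9: 01110001 ⊕ 11010101 = 10100100

31f9a56337faf6aebca4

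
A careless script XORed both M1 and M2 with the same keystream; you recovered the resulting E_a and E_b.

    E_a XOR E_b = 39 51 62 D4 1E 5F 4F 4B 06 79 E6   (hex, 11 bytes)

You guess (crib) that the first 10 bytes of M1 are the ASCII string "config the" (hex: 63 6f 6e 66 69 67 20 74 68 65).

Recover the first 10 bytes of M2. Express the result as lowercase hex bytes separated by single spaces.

Since E_a ⊕ E_b = M1 ⊕ M2, XORing with the guessed M1 bytes yields the corresponding M2 bytes: M2 = (E_a ⊕ E_b) ⊕ M1.
 57 xor  99 =  90
 81 xor 111 =  62
 98 xor 110 =  12
212 xor 102 = 178
 30 xor 105 = 119
 95 xor 103 =  56
 79 xor  32 = 111
 75 xor 116 =  63
  6 xor 104 = 110
121 xor 101 =  28

5a 3e 0c b2 77 38 6f 3f 6e 1c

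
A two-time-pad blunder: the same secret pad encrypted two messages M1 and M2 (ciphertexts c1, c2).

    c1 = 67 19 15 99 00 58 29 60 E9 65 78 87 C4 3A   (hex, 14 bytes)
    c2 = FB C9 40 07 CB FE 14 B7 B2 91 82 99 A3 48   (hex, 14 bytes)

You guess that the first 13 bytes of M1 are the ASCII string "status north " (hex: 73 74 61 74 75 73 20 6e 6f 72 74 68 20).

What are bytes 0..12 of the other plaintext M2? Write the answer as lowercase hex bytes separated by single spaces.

ef a4 34 ea be d5 1d b9 34 86 8e 76 47

First, c1 ⊕ c2 = (M1 ⊕ K) ⊕ (M2 ⊕ K) = M1 ⊕ M2, so the key drops out. Then M2 = (M1 ⊕ M2) ⊕ M1 over the first 13 bytes.
byte 0: (67 xor fb) xor 73 = 9c xor 73 = ef
byte 1: (19 xor c9) xor 74 = d0 xor 74 = a4
byte 2: (15 xor 40) xor 61 = 55 xor 61 = 34
byte 3: (99 xor 07) xor 74 = 9e xor 74 = ea
byte 4: (00 xor cb) xor 75 = cb xor 75 = be
byte 5: (58 xor fe) xor 73 = a6 xor 73 = d5
byte 6: (29 xor 14) xor 20 = 3d xor 20 = 1d
byte 7: (60 xor b7) xor 6e = d7 xor 6e = b9
byte 8: (e9 xor b2) xor 6f = 5b xor 6f = 34
byte 9: (65 xor 91) xor 72 = f4 xor 72 = 86
byte 10: (78 xor 82) xor 74 = fa xor 74 = 8e
byte 11: (87 xor 99) xor 68 = 1e xor 68 = 76
byte 12: (c4 xor a3) xor 20 = 67 xor 20 = 47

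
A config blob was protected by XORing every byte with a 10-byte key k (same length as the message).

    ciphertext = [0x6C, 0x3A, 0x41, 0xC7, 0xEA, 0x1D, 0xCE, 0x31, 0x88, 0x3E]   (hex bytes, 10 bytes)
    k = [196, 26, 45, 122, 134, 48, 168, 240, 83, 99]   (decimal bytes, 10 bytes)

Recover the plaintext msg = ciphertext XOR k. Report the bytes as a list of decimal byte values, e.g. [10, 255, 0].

XOR is its own inverse, so applying the key byte-wise gives the result directly.
6c ^ c4 = a8
3a ^ 1a = 20
41 ^ 2d = 6c
c7 ^ 7a = bd
ea ^ 86 = 6c
1d ^ 30 = 2d
ce ^ a8 = 66
31 ^ f0 = c1
88 ^ 53 = db
3e ^ 63 = 5d

[168, 32, 108, 189, 108, 45, 102, 193, 219, 93]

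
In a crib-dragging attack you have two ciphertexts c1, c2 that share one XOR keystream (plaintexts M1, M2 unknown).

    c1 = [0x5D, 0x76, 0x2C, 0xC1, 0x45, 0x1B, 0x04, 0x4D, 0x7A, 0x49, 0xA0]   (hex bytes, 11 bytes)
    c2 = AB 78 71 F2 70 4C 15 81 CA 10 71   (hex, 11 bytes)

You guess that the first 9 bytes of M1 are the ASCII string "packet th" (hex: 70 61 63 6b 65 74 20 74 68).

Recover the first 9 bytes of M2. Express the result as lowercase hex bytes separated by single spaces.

First, c1 ⊕ c2 = (M1 ⊕ K) ⊕ (M2 ⊕ K) = M1 ⊕ M2, so the key drops out. Then M2 = (M1 ⊕ M2) ⊕ M1 over the first 9 bytes.
byte 0: (5d ^ ab) ^ 70 = f6 ^ 70 = 86
byte 1: (76 ^ 78) ^ 61 = 0e ^ 61 = 6f
byte 2: (2c ^ 71) ^ 63 = 5d ^ 63 = 3e
byte 3: (c1 ^ f2) ^ 6b = 33 ^ 6b = 58
byte 4: (45 ^ 70) ^ 65 = 35 ^ 65 = 50
byte 5: (1b ^ 4c) ^ 74 = 57 ^ 74 = 23
byte 6: (04 ^ 15) ^ 20 = 11 ^ 20 = 31
byte 7: (4d ^ 81) ^ 74 = cc ^ 74 = b8
byte 8: (7a ^ ca) ^ 68 = b0 ^ 68 = d8

86 6f 3e 58 50 23 31 b8 d8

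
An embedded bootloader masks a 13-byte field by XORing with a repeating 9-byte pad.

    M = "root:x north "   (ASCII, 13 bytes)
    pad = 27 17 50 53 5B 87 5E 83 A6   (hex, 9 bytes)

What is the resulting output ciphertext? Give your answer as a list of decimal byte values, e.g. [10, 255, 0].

The 9-byte key repeats, so the effective keystream is 27 17 50 53 5b 87 5e 83 a6 27 17 50 53.
byte 0: 72 ^ 27 = 55
byte 1: 6f ^ 17 = 78
byte 2: 6f ^ 50 = 3f
byte 3: 74 ^ 53 = 27
byte 4: 3a ^ 5b = 61
byte 5: 78 ^ 87 = ff
byte 6: 20 ^ 5e = 7e
byte 7: 6e ^ 83 = ed
byte 8: 6f ^ a6 = c9
byte 9: 72 ^ 27 = 55
byte 10: 74 ^ 17 = 63
byte 11: 68 ^ 50 = 38
byte 12: 20 ^ 53 = 73

[85, 120, 63, 39, 97, 255, 126, 237, 201, 85, 99, 56, 115]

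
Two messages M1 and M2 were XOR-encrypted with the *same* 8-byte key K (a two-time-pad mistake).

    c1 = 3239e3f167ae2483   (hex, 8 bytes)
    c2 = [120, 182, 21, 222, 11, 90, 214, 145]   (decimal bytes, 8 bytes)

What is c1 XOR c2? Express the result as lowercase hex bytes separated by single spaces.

4a 8f f6 2f 6c f4 f2 12

c1 ⊕ c2 = (M1 ⊕ K) ⊕ (M2 ⊕ K) = M1 ⊕ M2 — the shared key cancels under XOR.
 50 ^ 120 =  74
 57 ^ 182 = 143
227 ^  21 = 246
241 ^ 222 =  47
103 ^  11 = 108
174 ^  90 = 244
 36 ^ 214 = 242
131 ^ 145 =  18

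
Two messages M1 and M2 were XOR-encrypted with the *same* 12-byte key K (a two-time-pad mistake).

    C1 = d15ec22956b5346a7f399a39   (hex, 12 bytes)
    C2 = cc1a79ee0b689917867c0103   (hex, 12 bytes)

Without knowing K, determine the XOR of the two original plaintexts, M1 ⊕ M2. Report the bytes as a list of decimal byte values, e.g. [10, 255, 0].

C1 ⊕ C2 = (M1 ⊕ K) ⊕ (M2 ⊕ K) = M1 ⊕ M2 — the shared key cancels under XOR.
11010001 ⊕ 11001100 = 00011101
01011110 ⊕ 00011010 = 01000100
11000010 ⊕ 01111001 = 10111011
00101001 ⊕ 11101110 = 11000111
01010110 ⊕ 00001011 = 01011101
10110101 ⊕ 01101000 = 11011101
00110100 ⊕ 10011001 = 10101101
01101010 ⊕ 00010111 = 01111101
01111111 ⊕ 10000110 = 11111001
00111001 ⊕ 01111100 = 01000101
10011010 ⊕ 00000001 = 10011011
00111001 ⊕ 00000011 = 00111010

[29, 68, 187, 199, 93, 221, 173, 125, 249, 69, 155, 58]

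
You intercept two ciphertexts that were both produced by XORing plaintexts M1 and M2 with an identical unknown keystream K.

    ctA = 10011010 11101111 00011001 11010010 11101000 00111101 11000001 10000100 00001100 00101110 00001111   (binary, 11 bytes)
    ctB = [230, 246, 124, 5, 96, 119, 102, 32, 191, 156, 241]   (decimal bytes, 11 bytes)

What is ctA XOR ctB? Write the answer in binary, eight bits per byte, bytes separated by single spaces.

ctA ⊕ ctB = (M1 ⊕ K) ⊕ (M2 ⊕ K) = M1 ⊕ M2 — the shared key cancels under XOR.
byte 0: 9a XOR e6 = 7c
byte 1: ef XOR f6 = 19
byte 2: 19 XOR 7c = 65
byte 3: d2 XOR 05 = d7
byte 4: e8 XOR 60 = 88
byte 5: 3d XOR 77 = 4a
byte 6: c1 XOR 66 = a7
byte 7: 84 XOR 20 = a4
byte 8: 0c XOR bf = b3
byte 9: 2e XOR 9c = b2
byte 10: 0f XOR f1 = fe

01111100 00011001 01100101 11010111 10001000 01001010 10100111 10100100 10110011 10110010 11111110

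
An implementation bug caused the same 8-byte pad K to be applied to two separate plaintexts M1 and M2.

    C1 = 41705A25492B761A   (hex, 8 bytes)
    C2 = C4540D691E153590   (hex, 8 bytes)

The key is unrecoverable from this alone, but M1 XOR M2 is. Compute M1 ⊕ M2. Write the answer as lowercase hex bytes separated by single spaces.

C1 ⊕ C2 = (M1 ⊕ K) ⊕ (M2 ⊕ K) = M1 ⊕ M2 — the shared key cancels under XOR.
41 xor c4 = 85
70 xor 54 = 24
5a xor 0d = 57
25 xor 69 = 4c
49 xor 1e = 57
2b xor 15 = 3e
76 xor 35 = 43
1a xor 90 = 8a

85 24 57 4c 57 3e 43 8a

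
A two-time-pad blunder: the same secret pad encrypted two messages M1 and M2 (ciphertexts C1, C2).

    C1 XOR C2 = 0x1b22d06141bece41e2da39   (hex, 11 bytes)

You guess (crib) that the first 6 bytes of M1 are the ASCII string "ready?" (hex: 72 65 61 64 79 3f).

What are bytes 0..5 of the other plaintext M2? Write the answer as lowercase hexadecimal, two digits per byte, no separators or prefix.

Since C1 ⊕ C2 = M1 ⊕ M2, XORing with the guessed M1 bytes yields the corresponding M2 bytes: M2 = (C1 ⊕ C2) ⊕ M1.
byte 0: 1b xor 72 = 69
byte 1: 22 xor 65 = 47
byte 2: d0 xor 61 = b1
byte 3: 61 xor 64 = 05
byte 4: 41 xor 79 = 38
byte 5: be xor 3f = 81

6947b1053881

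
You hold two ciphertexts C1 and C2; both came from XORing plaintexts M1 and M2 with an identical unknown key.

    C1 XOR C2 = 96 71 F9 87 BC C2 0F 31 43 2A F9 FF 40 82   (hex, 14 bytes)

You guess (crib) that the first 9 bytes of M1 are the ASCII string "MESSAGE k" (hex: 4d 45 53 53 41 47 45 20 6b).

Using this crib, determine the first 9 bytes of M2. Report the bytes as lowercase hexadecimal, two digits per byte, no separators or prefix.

Since C1 ⊕ C2 = M1 ⊕ M2, XORing with the guessed M1 bytes yields the corresponding M2 bytes: M2 = (C1 ⊕ C2) ⊕ M1.
96 xor 4d = db
71 xor 45 = 34
f9 xor 53 = aa
87 xor 53 = d4
bc xor 41 = fd
c2 xor 47 = 85
0f xor 45 = 4a
31 xor 20 = 11
43 xor 6b = 28

db34aad4fd854a1128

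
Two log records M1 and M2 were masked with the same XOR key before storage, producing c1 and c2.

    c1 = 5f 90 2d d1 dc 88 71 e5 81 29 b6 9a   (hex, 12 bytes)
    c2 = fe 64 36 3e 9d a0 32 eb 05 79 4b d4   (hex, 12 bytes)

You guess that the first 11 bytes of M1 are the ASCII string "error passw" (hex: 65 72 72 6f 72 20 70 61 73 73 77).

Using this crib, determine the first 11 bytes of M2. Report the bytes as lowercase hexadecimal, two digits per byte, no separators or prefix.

First, c1 ⊕ c2 = (M1 ⊕ K) ⊕ (M2 ⊕ K) = M1 ⊕ M2, so the key drops out. Then M2 = (M1 ⊕ M2) ⊕ M1 over the first 11 bytes.
byte 0: (5f XOR fe) XOR 65 = a1 XOR 65 = c4
byte 1: (90 XOR 64) XOR 72 = f4 XOR 72 = 86
byte 2: (2d XOR 36) XOR 72 = 1b XOR 72 = 69
byte 3: (d1 XOR 3e) XOR 6f = ef XOR 6f = 80
byte 4: (dc XOR 9d) XOR 72 = 41 XOR 72 = 33
byte 5: (88 XOR a0) XOR 20 = 28 XOR 20 = 08
byte 6: (71 XOR 32) XOR 70 = 43 XOR 70 = 33
byte 7: (e5 XOR eb) XOR 61 = 0e XOR 61 = 6f
byte 8: (81 XOR 05) XOR 73 = 84 XOR 73 = f7
byte 9: (29 XOR 79) XOR 73 = 50 XOR 73 = 23
byte 10: (b6 XOR 4b) XOR 77 = fd XOR 77 = 8a

c48669803308336ff7238a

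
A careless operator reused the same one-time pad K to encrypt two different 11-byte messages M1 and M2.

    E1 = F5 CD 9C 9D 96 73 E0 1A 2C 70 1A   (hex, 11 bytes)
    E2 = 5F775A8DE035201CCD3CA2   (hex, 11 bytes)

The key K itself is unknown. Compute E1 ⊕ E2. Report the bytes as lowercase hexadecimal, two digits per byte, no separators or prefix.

E1 ⊕ E2 = (M1 ⊕ K) ⊕ (M2 ⊕ K) = M1 ⊕ M2 — the shared key cancels under XOR.
f5 ⊕ 5f = aa
cd ⊕ 77 = ba
9c ⊕ 5a = c6
9d ⊕ 8d = 10
96 ⊕ e0 = 76
73 ⊕ 35 = 46
e0 ⊕ 20 = c0
1a ⊕ 1c = 06
2c ⊕ cd = e1
70 ⊕ 3c = 4c
1a ⊕ a2 = b8

aabac6107646c006e14cb8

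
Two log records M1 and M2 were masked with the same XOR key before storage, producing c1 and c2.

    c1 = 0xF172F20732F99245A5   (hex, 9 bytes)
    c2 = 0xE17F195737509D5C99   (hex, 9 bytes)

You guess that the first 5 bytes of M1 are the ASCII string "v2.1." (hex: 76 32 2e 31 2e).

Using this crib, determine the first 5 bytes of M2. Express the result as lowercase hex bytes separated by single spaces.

First, c1 ⊕ c2 = (M1 ⊕ K) ⊕ (M2 ⊕ K) = M1 ⊕ M2, so the key drops out. Then M2 = (M1 ⊕ M2) ⊕ M1 over the first 5 bytes.
byte 0: (f1 XOR e1) XOR 76 = 10 XOR 76 = 66
byte 1: (72 XOR 7f) XOR 32 = 0d XOR 32 = 3f
byte 2: (f2 XOR 19) XOR 2e = eb XOR 2e = c5
byte 3: (07 XOR 57) XOR 31 = 50 XOR 31 = 61
byte 4: (32 XOR 37) XOR 2e = 05 XOR 2e = 2b

66 3f c5 61 2b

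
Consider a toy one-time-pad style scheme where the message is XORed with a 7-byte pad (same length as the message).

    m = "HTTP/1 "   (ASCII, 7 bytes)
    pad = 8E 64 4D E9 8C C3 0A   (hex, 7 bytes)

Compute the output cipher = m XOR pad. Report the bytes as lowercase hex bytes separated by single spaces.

 72 ⊕ 142 = 198
 84 ⊕ 100 =  48
 84 ⊕  77 =  25
 80 ⊕ 233 = 185
 47 ⊕ 140 = 163
 49 ⊕ 195 = 242
 32 ⊕  10 =  42

c6 30 19 b9 a3 f2 2a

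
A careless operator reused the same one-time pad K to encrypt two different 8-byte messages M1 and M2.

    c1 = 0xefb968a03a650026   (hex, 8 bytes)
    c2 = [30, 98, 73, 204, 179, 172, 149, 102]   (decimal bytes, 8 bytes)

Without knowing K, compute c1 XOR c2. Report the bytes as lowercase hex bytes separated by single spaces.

f1 db 21 6c 89 c9 95 40

c1 ⊕ c2 = (M1 ⊕ K) ⊕ (M2 ⊕ K) = M1 ⊕ M2 — the shared key cancels under XOR.
ef xor 1e = f1
b9 xor 62 = db
68 xor 49 = 21
a0 xor cc = 6c
3a xor b3 = 89
65 xor ac = c9
00 xor 95 = 95
26 xor 66 = 40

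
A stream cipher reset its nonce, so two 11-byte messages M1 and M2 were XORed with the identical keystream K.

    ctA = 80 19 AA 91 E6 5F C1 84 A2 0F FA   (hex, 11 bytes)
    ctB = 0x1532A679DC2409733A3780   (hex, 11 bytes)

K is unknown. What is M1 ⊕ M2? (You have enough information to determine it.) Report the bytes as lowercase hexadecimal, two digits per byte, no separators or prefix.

ctA ⊕ ctB = (M1 ⊕ K) ⊕ (M2 ⊕ K) = M1 ⊕ M2 — the shared key cancels under XOR.
80 ⊕ 15 = 95
19 ⊕ 32 = 2b
aa ⊕ a6 = 0c
91 ⊕ 79 = e8
e6 ⊕ dc = 3a
5f ⊕ 24 = 7b
c1 ⊕ 09 = c8
84 ⊕ 73 = f7
a2 ⊕ 3a = 98
0f ⊕ 37 = 38
fa ⊕ 80 = 7a

952b0ce83a7bc8f798387a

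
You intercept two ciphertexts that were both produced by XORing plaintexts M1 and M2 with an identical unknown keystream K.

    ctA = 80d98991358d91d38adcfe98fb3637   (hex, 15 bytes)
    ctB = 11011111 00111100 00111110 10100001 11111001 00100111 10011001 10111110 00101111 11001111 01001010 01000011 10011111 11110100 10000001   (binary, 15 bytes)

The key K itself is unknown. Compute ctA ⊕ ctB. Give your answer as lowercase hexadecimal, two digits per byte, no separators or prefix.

5fe5b730ccaa086da513b4db64c2b6

ctA ⊕ ctB = (M1 ⊕ K) ⊕ (M2 ⊕ K) = M1 ⊕ M2 — the shared key cancels under XOR.
byte 0: 80 XOR df = 5f
byte 1: d9 XOR 3c = e5
byte 2: 89 XOR 3e = b7
byte 3: 91 XOR a1 = 30
byte 4: 35 XOR f9 = cc
byte 5: 8d XOR 27 = aa
byte 6: 91 XOR 99 = 08
byte 7: d3 XOR be = 6d
byte 8: 8a XOR 2f = a5
byte 9: dc XOR cf = 13
byte 10: fe XOR 4a = b4
byte 11: 98 XOR 43 = db
byte 12: fb XOR 9f = 64
byte 13: 36 XOR f4 = c2
byte 14: 37 XOR 81 = b6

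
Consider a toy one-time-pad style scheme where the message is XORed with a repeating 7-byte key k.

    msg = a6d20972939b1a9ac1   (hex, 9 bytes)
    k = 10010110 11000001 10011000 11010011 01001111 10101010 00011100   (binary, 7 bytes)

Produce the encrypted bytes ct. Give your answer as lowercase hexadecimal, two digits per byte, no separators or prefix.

301391a1dc31060c00

The 7-byte key repeats, so the effective keystream is 96 c1 98 d3 4f aa 1c 96 c1.
byte 0: 166 xor 150 =  48
byte 1: 210 xor 193 =  19
byte 2:   9 xor 152 = 145
byte 3: 114 xor 211 = 161
byte 4: 147 xor  79 = 220
byte 5: 155 xor 170 =  49
byte 6:  26 xor  28 =   6
byte 7: 154 xor 150 =  12
byte 8: 193 xor 193 =   0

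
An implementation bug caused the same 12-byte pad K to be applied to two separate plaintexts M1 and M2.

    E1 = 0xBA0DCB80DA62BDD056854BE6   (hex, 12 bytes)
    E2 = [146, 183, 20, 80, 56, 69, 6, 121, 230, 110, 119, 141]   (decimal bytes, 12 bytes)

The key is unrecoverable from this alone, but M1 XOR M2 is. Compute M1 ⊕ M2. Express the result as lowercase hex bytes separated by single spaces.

E1 ⊕ E2 = (M1 ⊕ K) ⊕ (M2 ⊕ K) = M1 ⊕ M2 — the shared key cancels under XOR.
186 xor 146 =  40
 13 xor 183 = 186
203 xor  20 = 223
128 xor  80 = 208
218 xor  56 = 226
 98 xor  69 =  39
189 xor   6 = 187
208 xor 121 = 169
 86 xor 230 = 176
133 xor 110 = 235
 75 xor 119 =  60
230 xor 141 = 107

28 ba df d0 e2 27 bb a9 b0 eb 3c 6b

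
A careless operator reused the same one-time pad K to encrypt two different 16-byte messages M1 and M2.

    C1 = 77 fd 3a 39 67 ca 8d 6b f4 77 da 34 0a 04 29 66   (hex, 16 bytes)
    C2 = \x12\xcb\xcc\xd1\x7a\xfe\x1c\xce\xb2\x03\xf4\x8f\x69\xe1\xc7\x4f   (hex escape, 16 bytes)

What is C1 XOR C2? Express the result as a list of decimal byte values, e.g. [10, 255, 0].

C1 ⊕ C2 = (M1 ⊕ K) ⊕ (M2 ⊕ K) = M1 ⊕ M2 — the shared key cancels under XOR.
77 ⊕ 12 = 65
fd ⊕ cb = 36
3a ⊕ cc = f6
39 ⊕ d1 = e8
67 ⊕ 7a = 1d
ca ⊕ fe = 34
8d ⊕ 1c = 91
6b ⊕ ce = a5
f4 ⊕ b2 = 46
77 ⊕ 03 = 74
da ⊕ f4 = 2e
34 ⊕ 8f = bb
0a ⊕ 69 = 63
04 ⊕ e1 = e5
29 ⊕ c7 = ee
66 ⊕ 4f = 29

[101, 54, 246, 232, 29, 52, 145, 165, 70, 116, 46, 187, 99, 229, 238, 41]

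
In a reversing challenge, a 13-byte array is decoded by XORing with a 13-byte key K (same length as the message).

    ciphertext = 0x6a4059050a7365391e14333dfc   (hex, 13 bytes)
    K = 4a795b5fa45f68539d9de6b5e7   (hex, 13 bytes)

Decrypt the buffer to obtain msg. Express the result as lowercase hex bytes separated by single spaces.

6a ⊕ 4a = 20
40 ⊕ 79 = 39
59 ⊕ 5b = 02
05 ⊕ 5f = 5a
0a ⊕ a4 = ae
73 ⊕ 5f = 2c
65 ⊕ 68 = 0d
39 ⊕ 53 = 6a
1e ⊕ 9d = 83
14 ⊕ 9d = 89
33 ⊕ e6 = d5
3d ⊕ b5 = 88
fc ⊕ e7 = 1b

20 39 02 5a ae 2c 0d 6a 83 89 d5 88 1b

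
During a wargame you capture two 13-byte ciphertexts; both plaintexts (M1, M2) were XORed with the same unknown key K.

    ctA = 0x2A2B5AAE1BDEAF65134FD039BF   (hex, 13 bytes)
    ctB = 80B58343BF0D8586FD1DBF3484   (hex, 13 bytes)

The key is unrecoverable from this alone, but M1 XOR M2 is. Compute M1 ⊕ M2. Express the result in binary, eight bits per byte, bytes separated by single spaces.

10101010 10011110 11011001 11101101 10100100 11010011 00101010 11100011 11101110 01010010 01101111 00001101 00111011

ctA ⊕ ctB = (M1 ⊕ K) ⊕ (M2 ⊕ K) = M1 ⊕ M2 — the shared key cancels under XOR.
byte 0: 2a xor 80 = aa
byte 1: 2b xor b5 = 9e
byte 2: 5a xor 83 = d9
byte 3: ae xor 43 = ed
byte 4: 1b xor bf = a4
byte 5: de xor 0d = d3
byte 6: af xor 85 = 2a
byte 7: 65 xor 86 = e3
byte 8: 13 xor fd = ee
byte 9: 4f xor 1d = 52
byte 10: d0 xor bf = 6f
byte 11: 39 xor 34 = 0d
byte 12: bf xor 84 = 3b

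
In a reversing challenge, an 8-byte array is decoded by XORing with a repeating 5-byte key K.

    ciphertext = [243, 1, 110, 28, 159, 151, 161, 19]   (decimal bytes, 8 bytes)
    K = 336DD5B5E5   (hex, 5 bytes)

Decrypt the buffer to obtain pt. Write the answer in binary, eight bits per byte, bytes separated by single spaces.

The 5-byte key repeats, so the effective keystream is 33 6d d5 b5 e5 33 6d d5.
byte 0: 243 XOR  51 = 192
byte 1:   1 XOR 109 = 108
byte 2: 110 XOR 213 = 187
byte 3:  28 XOR 181 = 169
byte 4: 159 XOR 229 = 122
byte 5: 151 XOR  51 = 164
byte 6: 161 XOR 109 = 204
byte 7:  19 XOR 213 = 198

11000000 01101100 10111011 10101001 01111010 10100100 11001100 11000110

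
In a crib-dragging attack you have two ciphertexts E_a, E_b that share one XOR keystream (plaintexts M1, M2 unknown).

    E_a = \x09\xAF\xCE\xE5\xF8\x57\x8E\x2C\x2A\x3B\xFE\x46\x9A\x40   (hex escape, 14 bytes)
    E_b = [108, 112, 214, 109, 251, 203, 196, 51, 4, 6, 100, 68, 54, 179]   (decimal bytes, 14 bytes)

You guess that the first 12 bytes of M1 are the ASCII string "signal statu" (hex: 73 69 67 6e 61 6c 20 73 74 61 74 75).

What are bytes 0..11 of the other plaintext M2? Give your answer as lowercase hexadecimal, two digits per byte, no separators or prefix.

16b67fe662f06a6c5a5cee77

First, E_a ⊕ E_b = (M1 ⊕ K) ⊕ (M2 ⊕ K) = M1 ⊕ M2, so the key drops out. Then M2 = (M1 ⊕ M2) ⊕ M1 over the first 12 bytes.
byte 0: (09 ^ 6c) ^ 73 = 65 ^ 73 = 16
byte 1: (af ^ 70) ^ 69 = df ^ 69 = b6
byte 2: (ce ^ d6) ^ 67 = 18 ^ 67 = 7f
byte 3: (e5 ^ 6d) ^ 6e = 88 ^ 6e = e6
byte 4: (f8 ^ fb) ^ 61 = 03 ^ 61 = 62
byte 5: (57 ^ cb) ^ 6c = 9c ^ 6c = f0
byte 6: (8e ^ c4) ^ 20 = 4a ^ 20 = 6a
byte 7: (2c ^ 33) ^ 73 = 1f ^ 73 = 6c
byte 8: (2a ^ 04) ^ 74 = 2e ^ 74 = 5a
byte 9: (3b ^ 06) ^ 61 = 3d ^ 61 = 5c
byte 10: (fe ^ 64) ^ 74 = 9a ^ 74 = ee
byte 11: (46 ^ 44) ^ 75 = 02 ^ 75 = 77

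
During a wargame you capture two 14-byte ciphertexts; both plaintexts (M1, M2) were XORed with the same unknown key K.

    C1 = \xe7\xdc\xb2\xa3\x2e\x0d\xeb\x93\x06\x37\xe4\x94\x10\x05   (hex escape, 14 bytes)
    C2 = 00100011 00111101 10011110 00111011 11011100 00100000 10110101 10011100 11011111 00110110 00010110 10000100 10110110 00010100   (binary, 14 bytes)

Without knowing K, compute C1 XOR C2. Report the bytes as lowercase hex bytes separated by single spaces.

C1 ⊕ C2 = (M1 ⊕ K) ⊕ (M2 ⊕ K) = M1 ⊕ M2 — the shared key cancels under XOR.
byte 0: 11100111 ⊕ 00100011 = 11000100
byte 1: 11011100 ⊕ 00111101 = 11100001
byte 2: 10110010 ⊕ 10011110 = 00101100
byte 3: 10100011 ⊕ 00111011 = 10011000
byte 4: 00101110 ⊕ 11011100 = 11110010
byte 5: 00001101 ⊕ 00100000 = 00101101
byte 6: 11101011 ⊕ 10110101 = 01011110
byte 7: 10010011 ⊕ 10011100 = 00001111
byte 8: 00000110 ⊕ 11011111 = 11011001
byte 9: 00110111 ⊕ 00110110 = 00000001
byte 10: 11100100 ⊕ 00010110 = 11110010
byte 11: 10010100 ⊕ 10000100 = 00010000
byte 12: 00010000 ⊕ 10110110 = 10100110
byte 13: 00000101 ⊕ 00010100 = 00010001

c4 e1 2c 98 f2 2d 5e 0f d9 01 f2 10 a6 11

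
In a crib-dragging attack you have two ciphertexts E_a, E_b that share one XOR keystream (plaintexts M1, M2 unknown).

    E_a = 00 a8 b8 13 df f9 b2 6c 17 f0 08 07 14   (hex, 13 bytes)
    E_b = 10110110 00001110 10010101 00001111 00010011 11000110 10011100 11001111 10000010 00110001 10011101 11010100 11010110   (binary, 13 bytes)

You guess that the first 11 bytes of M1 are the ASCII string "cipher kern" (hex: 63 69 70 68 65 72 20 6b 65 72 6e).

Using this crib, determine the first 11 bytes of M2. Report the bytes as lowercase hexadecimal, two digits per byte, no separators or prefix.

First, E_a ⊕ E_b = (M1 ⊕ K) ⊕ (M2 ⊕ K) = M1 ⊕ M2, so the key drops out. Then M2 = (M1 ⊕ M2) ⊕ M1 over the first 11 bytes.
byte 0: (00 ^ b6) ^ 63 = b6 ^ 63 = d5
byte 1: (a8 ^ 0e) ^ 69 = a6 ^ 69 = cf
byte 2: (b8 ^ 95) ^ 70 = 2d ^ 70 = 5d
byte 3: (13 ^ 0f) ^ 68 = 1c ^ 68 = 74
byte 4: (df ^ 13) ^ 65 = cc ^ 65 = a9
byte 5: (f9 ^ c6) ^ 72 = 3f ^ 72 = 4d
byte 6: (b2 ^ 9c) ^ 20 = 2e ^ 20 = 0e
byte 7: (6c ^ cf) ^ 6b = a3 ^ 6b = c8
byte 8: (17 ^ 82) ^ 65 = 95 ^ 65 = f0
byte 9: (f0 ^ 31) ^ 72 = c1 ^ 72 = b3
byte 10: (08 ^ 9d) ^ 6e = 95 ^ 6e = fb

d5cf5d74a94d0ec8f0b3fb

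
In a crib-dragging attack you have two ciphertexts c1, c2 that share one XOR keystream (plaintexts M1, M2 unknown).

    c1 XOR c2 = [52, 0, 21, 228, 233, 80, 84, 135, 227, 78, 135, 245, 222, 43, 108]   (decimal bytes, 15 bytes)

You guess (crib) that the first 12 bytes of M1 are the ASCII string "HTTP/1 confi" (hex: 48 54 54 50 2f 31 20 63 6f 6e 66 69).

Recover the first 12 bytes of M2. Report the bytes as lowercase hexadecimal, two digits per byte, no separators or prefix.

Since c1 ⊕ c2 = M1 ⊕ M2, XORing with the guessed M1 bytes yields the corresponding M2 bytes: M2 = (c1 ⊕ c2) ⊕ M1.
byte 0: 34 xor 48 = 7c
byte 1: 00 xor 54 = 54
byte 2: 15 xor 54 = 41
byte 3: e4 xor 50 = b4
byte 4: e9 xor 2f = c6
byte 5: 50 xor 31 = 61
byte 6: 54 xor 20 = 74
byte 7: 87 xor 63 = e4
byte 8: e3 xor 6f = 8c
byte 9: 4e xor 6e = 20
byte 10: 87 xor 66 = e1
byte 11: f5 xor 69 = 9c

7c5441b4c66174e48c20e19c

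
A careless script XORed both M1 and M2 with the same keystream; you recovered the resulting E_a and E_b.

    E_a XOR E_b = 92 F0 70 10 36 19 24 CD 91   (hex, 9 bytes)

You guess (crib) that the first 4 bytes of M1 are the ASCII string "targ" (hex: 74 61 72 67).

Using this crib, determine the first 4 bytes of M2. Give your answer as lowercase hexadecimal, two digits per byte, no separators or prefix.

Since E_a ⊕ E_b = M1 ⊕ M2, XORing with the guessed M1 bytes yields the corresponding M2 bytes: M2 = (E_a ⊕ E_b) ⊕ M1.
92 ⊕ 74 = e6
f0 ⊕ 61 = 91
70 ⊕ 72 = 02
10 ⊕ 67 = 77

e6910277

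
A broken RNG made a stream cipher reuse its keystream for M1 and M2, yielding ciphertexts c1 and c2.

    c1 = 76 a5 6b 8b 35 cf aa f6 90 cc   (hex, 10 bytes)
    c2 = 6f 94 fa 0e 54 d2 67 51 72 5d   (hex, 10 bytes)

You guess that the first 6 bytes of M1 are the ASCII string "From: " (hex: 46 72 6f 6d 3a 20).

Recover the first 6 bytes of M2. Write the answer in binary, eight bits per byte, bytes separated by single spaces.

01011111 01000011 11111110 11101000 01011011 00111101

First, c1 ⊕ c2 = (M1 ⊕ K) ⊕ (M2 ⊕ K) = M1 ⊕ M2, so the key drops out. Then M2 = (M1 ⊕ M2) ⊕ M1 over the first 6 bytes.
byte 0: (76 XOR 6f) XOR 46 = 19 XOR 46 = 5f
byte 1: (a5 XOR 94) XOR 72 = 31 XOR 72 = 43
byte 2: (6b XOR fa) XOR 6f = 91 XOR 6f = fe
byte 3: (8b XOR 0e) XOR 6d = 85 XOR 6d = e8
byte 4: (35 XOR 54) XOR 3a = 61 XOR 3a = 5b
byte 5: (cf XOR d2) XOR 20 = 1d XOR 20 = 3d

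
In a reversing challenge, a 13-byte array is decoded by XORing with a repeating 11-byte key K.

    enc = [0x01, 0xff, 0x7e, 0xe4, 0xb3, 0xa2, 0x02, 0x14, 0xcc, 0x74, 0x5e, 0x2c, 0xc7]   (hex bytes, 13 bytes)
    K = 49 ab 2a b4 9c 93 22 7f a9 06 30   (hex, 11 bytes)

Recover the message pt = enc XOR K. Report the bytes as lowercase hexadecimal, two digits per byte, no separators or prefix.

485454502f31206b65726e656c

The 11-byte key repeats, so the effective keystream is 49 ab 2a b4 9c 93 22 7f a9 06 30 49 ab.
byte 0: 01 ^ 49 = 48
byte 1: ff ^ ab = 54
byte 2: 7e ^ 2a = 54
byte 3: e4 ^ b4 = 50
byte 4: b3 ^ 9c = 2f
byte 5: a2 ^ 93 = 31
byte 6: 02 ^ 22 = 20
byte 7: 14 ^ 7f = 6b
byte 8: cc ^ a9 = 65
byte 9: 74 ^ 06 = 72
byte 10: 5e ^ 30 = 6e
byte 11: 2c ^ 49 = 65
byte 12: c7 ^ ab = 6c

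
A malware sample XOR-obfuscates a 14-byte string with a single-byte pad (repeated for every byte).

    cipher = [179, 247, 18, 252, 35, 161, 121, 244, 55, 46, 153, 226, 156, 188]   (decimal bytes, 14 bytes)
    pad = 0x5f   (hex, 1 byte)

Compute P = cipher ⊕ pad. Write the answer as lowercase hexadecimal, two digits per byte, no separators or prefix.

The 1-byte key repeats, so the effective keystream is 5f 5f 5f 5f 5f 5f 5f 5f 5f 5f 5f 5f 5f 5f.
byte 0: b3 XOR 5f = ec
byte 1: f7 XOR 5f = a8
byte 2: 12 XOR 5f = 4d
byte 3: fc XOR 5f = a3
byte 4: 23 XOR 5f = 7c
byte 5: a1 XOR 5f = fe
byte 6: 79 XOR 5f = 26
byte 7: f4 XOR 5f = ab
byte 8: 37 XOR 5f = 68
byte 9: 2e XOR 5f = 71
byte 10: 99 XOR 5f = c6
byte 11: e2 XOR 5f = bd
byte 12: 9c XOR 5f = c3
byte 13: bc XOR 5f = e3

eca84da37cfe26ab6871c6bdc3e3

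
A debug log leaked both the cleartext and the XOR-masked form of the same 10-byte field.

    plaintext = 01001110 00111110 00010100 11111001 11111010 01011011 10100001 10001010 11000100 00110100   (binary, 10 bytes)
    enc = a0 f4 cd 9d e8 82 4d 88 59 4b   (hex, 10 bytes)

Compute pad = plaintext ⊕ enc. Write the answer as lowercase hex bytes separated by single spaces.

ee ca d9 64 12 d9 ec 02 9d 7f

Since enc = plaintext ⊕ pad, XORing both sides with plaintext gives pad = plaintext ⊕ enc.
4e ⊕ a0 = ee
3e ⊕ f4 = ca
14 ⊕ cd = d9
f9 ⊕ 9d = 64
fa ⊕ e8 = 12
5b ⊕ 82 = d9
a1 ⊕ 4d = ec
8a ⊕ 88 = 02
c4 ⊕ 59 = 9d
34 ⊕ 4b = 7f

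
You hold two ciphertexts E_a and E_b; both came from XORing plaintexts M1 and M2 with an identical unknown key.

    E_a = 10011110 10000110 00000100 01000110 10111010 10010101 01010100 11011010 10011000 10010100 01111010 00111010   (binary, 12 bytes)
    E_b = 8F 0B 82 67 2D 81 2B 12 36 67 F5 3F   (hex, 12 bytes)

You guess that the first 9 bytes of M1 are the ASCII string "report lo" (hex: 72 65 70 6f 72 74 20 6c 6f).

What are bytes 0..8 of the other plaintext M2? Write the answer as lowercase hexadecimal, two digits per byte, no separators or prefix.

First, E_a ⊕ E_b = (M1 ⊕ K) ⊕ (M2 ⊕ K) = M1 ⊕ M2, so the key drops out. Then M2 = (M1 ⊕ M2) ⊕ M1 over the first 9 bytes.
byte 0: (9e xor 8f) xor 72 = 11 xor 72 = 63
byte 1: (86 xor 0b) xor 65 = 8d xor 65 = e8
byte 2: (04 xor 82) xor 70 = 86 xor 70 = f6
byte 3: (46 xor 67) xor 6f = 21 xor 6f = 4e
byte 4: (ba xor 2d) xor 72 = 97 xor 72 = e5
byte 5: (95 xor 81) xor 74 = 14 xor 74 = 60
byte 6: (54 xor 2b) xor 20 = 7f xor 20 = 5f
byte 7: (da xor 12) xor 6c = c8 xor 6c = a4
byte 8: (98 xor 36) xor 6f = ae xor 6f = c1

63e8f64ee5605fa4c1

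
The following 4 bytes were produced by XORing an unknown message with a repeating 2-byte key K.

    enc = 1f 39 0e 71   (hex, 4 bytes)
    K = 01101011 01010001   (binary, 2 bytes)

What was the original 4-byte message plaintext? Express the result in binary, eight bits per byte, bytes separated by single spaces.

The 2-byte key repeats, so the effective keystream is 6b 51 6b 51.
byte 0: 1f ^ 6b = 74
byte 1: 39 ^ 51 = 68
byte 2: 0e ^ 6b = 65
byte 3: 71 ^ 51 = 20

01110100 01101000 01100101 00100000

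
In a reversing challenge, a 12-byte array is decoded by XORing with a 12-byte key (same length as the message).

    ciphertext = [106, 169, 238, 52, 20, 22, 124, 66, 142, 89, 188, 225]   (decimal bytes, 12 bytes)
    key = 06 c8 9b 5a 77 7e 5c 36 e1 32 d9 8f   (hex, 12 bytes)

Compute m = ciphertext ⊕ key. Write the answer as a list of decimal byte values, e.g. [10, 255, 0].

[108, 97, 117, 110, 99, 104, 32, 116, 111, 107, 101, 110]

XOR is its own inverse, so applying the key byte-wise gives the result directly.
byte 0: 01101010 XOR 00000110 = 01101100
byte 1: 10101001 XOR 11001000 = 01100001
byte 2: 11101110 XOR 10011011 = 01110101
byte 3: 00110100 XOR 01011010 = 01101110
byte 4: 00010100 XOR 01110111 = 01100011
byte 5: 00010110 XOR 01111110 = 01101000
byte 6: 01111100 XOR 01011100 = 00100000
byte 7: 01000010 XOR 00110110 = 01110100
byte 8: 10001110 XOR 11100001 = 01101111
byte 9: 01011001 XOR 00110010 = 01101011
byte 10: 10111100 XOR 11011001 = 01100101
byte 11: 11100001 XOR 10001111 = 01101110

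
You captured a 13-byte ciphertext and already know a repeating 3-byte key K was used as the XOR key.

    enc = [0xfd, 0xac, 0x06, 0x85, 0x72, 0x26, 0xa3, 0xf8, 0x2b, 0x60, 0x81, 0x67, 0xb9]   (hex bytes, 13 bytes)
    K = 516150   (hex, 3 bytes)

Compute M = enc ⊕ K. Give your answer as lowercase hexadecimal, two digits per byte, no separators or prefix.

accd56d41376f2997b31e037e8

The 3-byte key repeats, so the effective keystream is 51 61 50 51 61 50 51 61 50 51 61 50 51.
byte 0: 253 xor  81 = 172
byte 1: 172 xor  97 = 205
byte 2:   6 xor  80 =  86
byte 3: 133 xor  81 = 212
byte 4: 114 xor  97 =  19
byte 5:  38 xor  80 = 118
byte 6: 163 xor  81 = 242
byte 7: 248 xor  97 = 153
byte 8:  43 xor  80 = 123
byte 9:  96 xor  81 =  49
byte 10: 129 xor  97 = 224
byte 11: 103 xor  80 =  55
byte 12: 185 xor  81 = 232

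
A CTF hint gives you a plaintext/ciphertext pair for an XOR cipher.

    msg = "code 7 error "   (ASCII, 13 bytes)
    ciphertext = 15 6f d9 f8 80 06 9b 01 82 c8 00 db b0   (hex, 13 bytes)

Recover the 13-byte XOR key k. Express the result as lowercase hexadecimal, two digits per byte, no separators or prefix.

Since ciphertext = msg ⊕ k, XORing both sides with msg gives k = msg ⊕ ciphertext.
byte 0:  99 XOR  21 = 118
byte 1: 111 XOR 111 =   0
byte 2: 100 XOR 217 = 189
byte 3: 101 XOR 248 = 157
byte 4:  32 XOR 128 = 160
byte 5:  55 XOR   6 =  49
byte 6:  32 XOR 155 = 187
byte 7: 101 XOR   1 = 100
byte 8: 114 XOR 130 = 240
byte 9: 114 XOR 200 = 186
byte 10: 111 XOR   0 = 111
byte 11: 114 XOR 219 = 169
byte 12:  32 XOR 176 = 144

7600bd9da031bb64f0ba6fa990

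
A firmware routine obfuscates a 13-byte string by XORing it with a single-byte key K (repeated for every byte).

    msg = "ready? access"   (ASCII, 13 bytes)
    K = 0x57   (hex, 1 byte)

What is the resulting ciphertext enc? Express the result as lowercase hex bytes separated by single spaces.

25 32 36 33 2e 68 77 36 34 34 32 24 24

The 1-byte key repeats, so the effective keystream is 57 57 57 57 57 57 57 57 57 57 57 57 57.
byte 0: 114 ⊕  87 =  37
byte 1: 101 ⊕  87 =  50
byte 2:  97 ⊕  87 =  54
byte 3: 100 ⊕  87 =  51
byte 4: 121 ⊕  87 =  46
byte 5:  63 ⊕  87 = 104
byte 6:  32 ⊕  87 = 119
byte 7:  97 ⊕  87 =  54
byte 8:  99 ⊕  87 =  52
byte 9:  99 ⊕  87 =  52
byte 10: 101 ⊕  87 =  50
byte 11: 115 ⊕  87 =  36
byte 12: 115 ⊕  87 =  36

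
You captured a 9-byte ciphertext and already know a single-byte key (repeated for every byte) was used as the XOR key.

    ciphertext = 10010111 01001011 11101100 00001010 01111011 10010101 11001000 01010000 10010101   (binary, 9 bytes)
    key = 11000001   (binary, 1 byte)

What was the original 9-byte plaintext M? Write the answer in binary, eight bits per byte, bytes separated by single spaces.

The 1-byte key repeats, so the effective keystream is c1 c1 c1 c1 c1 c1 c1 c1 c1.
byte 0: 151 xor 193 =  86
byte 1:  75 xor 193 = 138
byte 2: 236 xor 193 =  45
byte 3:  10 xor 193 = 203
byte 4: 123 xor 193 = 186
byte 5: 149 xor 193 =  84
byte 6: 200 xor 193 =   9
byte 7:  80 xor 193 = 145
byte 8: 149 xor 193 =  84

01010110 10001010 00101101 11001011 10111010 01010100 00001001 10010001 01010100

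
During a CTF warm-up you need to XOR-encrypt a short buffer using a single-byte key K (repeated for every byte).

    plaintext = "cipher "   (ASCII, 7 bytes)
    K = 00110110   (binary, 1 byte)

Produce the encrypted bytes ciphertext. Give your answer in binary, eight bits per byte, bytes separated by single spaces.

01010101 01011111 01000110 01011110 01010011 01000100 00010110

The 1-byte key repeats, so the effective keystream is 36 36 36 36 36 36 36.
byte 0: 63 ⊕ 36 = 55
byte 1: 69 ⊕ 36 = 5f
byte 2: 70 ⊕ 36 = 46
byte 3: 68 ⊕ 36 = 5e
byte 4: 65 ⊕ 36 = 53
byte 5: 72 ⊕ 36 = 44
byte 6: 20 ⊕ 36 = 16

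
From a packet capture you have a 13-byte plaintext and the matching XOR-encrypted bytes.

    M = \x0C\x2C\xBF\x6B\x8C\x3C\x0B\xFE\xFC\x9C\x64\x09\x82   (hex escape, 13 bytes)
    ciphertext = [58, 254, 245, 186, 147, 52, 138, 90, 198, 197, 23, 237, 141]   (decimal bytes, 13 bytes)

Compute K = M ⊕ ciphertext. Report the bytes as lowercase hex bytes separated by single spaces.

Since ciphertext = M ⊕ K, XORing both sides with M gives K = M ⊕ ciphertext.
0c XOR 3a = 36
2c XOR fe = d2
bf XOR f5 = 4a
6b XOR ba = d1
8c XOR 93 = 1f
3c XOR 34 = 08
0b XOR 8a = 81
fe XOR 5a = a4
fc XOR c6 = 3a
9c XOR c5 = 59
64 XOR 17 = 73
09 XOR ed = e4
82 XOR 8d = 0f

36 d2 4a d1 1f 08 81 a4 3a 59 73 e4 0f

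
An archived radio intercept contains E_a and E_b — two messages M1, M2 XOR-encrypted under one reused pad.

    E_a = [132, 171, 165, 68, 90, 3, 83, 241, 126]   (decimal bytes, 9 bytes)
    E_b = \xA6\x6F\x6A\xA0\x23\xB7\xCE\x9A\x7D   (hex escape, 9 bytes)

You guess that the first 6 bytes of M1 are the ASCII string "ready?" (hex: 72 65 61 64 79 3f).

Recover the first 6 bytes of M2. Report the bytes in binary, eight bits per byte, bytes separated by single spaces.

First, E_a ⊕ E_b = (M1 ⊕ K) ⊕ (M2 ⊕ K) = M1 ⊕ M2, so the key drops out. Then M2 = (M1 ⊕ M2) ⊕ M1 over the first 6 bytes.
byte 0: (84 xor a6) xor 72 = 22 xor 72 = 50
byte 1: (ab xor 6f) xor 65 = c4 xor 65 = a1
byte 2: (a5 xor 6a) xor 61 = cf xor 61 = ae
byte 3: (44 xor a0) xor 64 = e4 xor 64 = 80
byte 4: (5a xor 23) xor 79 = 79 xor 79 = 00
byte 5: (03 xor b7) xor 3f = b4 xor 3f = 8b

01010000 10100001 10101110 10000000 00000000 10001011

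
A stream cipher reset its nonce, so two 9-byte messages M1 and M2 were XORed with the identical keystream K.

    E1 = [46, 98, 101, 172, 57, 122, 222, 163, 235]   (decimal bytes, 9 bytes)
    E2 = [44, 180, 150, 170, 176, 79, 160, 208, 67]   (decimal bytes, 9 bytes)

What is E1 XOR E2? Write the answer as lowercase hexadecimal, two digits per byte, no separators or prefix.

02d6f30689357e73a8

E1 ⊕ E2 = (M1 ⊕ K) ⊕ (M2 ⊕ K) = M1 ⊕ M2 — the shared key cancels under XOR.
2e ^ 2c = 02
62 ^ b4 = d6
65 ^ 96 = f3
ac ^ aa = 06
39 ^ b0 = 89
7a ^ 4f = 35
de ^ a0 = 7e
a3 ^ d0 = 73
eb ^ 43 = a8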